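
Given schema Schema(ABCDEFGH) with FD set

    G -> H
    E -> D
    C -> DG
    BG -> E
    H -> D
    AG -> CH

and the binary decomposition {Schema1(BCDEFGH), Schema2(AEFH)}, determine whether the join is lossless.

No

Common attributes: Schema1 ∩ Schema2 = {EFH}.
Closure of {EFH}: E → D applies, adding D. So (EFH)⁺ = {DEFH}.
The closure contains neither all of Schema1 = {BCDEFGH} nor all of Schema2 = {AEFH}, so the common attributes are not a superkey of either fragment. The join is lossy.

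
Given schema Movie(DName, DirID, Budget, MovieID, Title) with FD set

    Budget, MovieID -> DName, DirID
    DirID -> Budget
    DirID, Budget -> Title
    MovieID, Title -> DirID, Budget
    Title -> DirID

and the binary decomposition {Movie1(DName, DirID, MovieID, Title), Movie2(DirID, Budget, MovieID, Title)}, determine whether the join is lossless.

Yes

Common attributes: Movie1 ∩ Movie2 = {DirID, MovieID, Title}.
Closure of {DirID, MovieID, Title}: DirID → Budget applies, adding Budget; Budget, MovieID → DName, DirID applies, adding DName. So (DirID, MovieID, Title)⁺ = {DName, DirID, Budget, MovieID, Title}.
This closure contains every attribute of Movie1, so Movie1 ∩ Movie2 → Movie1. The join is lossless.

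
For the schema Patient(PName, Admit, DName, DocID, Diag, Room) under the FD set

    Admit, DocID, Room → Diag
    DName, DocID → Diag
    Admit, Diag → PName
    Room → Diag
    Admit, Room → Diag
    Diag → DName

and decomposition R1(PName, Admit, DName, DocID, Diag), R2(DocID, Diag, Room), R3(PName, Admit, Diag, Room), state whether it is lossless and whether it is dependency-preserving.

Lossless test (chase): Rows 1 and 2 agree on Diag; apply Diag→DName and equate their DName entries. Rows 1 and 3 agree on Diag; apply Diag→DName and equate their DName entries. No row becomes fully distinguished — the join is lossy.
Dependency preservation: Admit, DocID, Room → Diag is not contained in any single fragment, but the restricted closure of its left-hand side across the fragments still reaches the right-hand side; the remaining FDs each lie inside some fragment. All dependencies are preserved.

lossy but dependency-preserving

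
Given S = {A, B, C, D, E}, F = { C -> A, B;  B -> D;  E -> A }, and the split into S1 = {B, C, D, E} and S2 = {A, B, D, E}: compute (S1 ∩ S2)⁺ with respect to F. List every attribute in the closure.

S1 ∩ S2 = {B, D, E}.
E → A applies, adding A
Closure: {A, B, D, E}.

A, B, D, E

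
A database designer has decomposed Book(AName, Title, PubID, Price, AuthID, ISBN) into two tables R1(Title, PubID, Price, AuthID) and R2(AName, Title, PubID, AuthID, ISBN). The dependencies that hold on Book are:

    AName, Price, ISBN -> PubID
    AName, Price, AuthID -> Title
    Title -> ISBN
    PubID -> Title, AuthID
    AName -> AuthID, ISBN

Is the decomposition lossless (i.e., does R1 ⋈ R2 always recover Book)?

Common attributes: R1 ∩ R2 = {Title, PubID, AuthID}.
Closure of {Title, PubID, AuthID}: Title → ISBN applies, adding ISBN. So (Title, PubID, AuthID)⁺ = {Title, PubID, AuthID, ISBN}.
The closure contains neither all of R1 = {Title, PubID, Price, AuthID} nor all of R2 = {AName, Title, PubID, AuthID, ISBN}, so the common attributes are not a superkey of either fragment. The join is lossy.

No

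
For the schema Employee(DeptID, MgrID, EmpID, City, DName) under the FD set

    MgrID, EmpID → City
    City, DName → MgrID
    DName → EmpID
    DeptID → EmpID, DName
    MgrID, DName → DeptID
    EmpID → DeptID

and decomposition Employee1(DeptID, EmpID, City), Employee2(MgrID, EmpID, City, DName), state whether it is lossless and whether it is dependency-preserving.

Lossless test: (EmpID, City)⁺ = {DeptID, MgrID, EmpID, City, DName}, which contains all of one fragment — lossless.
Dependency preservation: DeptID → EmpID, DName; MgrID, DName → DeptID are not contained in any single fragment, but the restricted closure of each left-hand side across the fragments still reaches the right-hand side; the remaining FDs each lie inside some fragment. All dependencies are preserved.

lossless and dependency-preserving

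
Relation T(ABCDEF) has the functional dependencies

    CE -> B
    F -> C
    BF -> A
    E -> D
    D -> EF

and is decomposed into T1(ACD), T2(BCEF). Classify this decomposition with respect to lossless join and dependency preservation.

lossy and not dependency-preserving

Lossless test: (C)⁺ = {C}, which is a superkey of neither fragment — lossy.
Dependency preservation: the restricted closure of {BF} across the fragments never reaches {A}, so BF → A cannot be enforced without a join — not preserved.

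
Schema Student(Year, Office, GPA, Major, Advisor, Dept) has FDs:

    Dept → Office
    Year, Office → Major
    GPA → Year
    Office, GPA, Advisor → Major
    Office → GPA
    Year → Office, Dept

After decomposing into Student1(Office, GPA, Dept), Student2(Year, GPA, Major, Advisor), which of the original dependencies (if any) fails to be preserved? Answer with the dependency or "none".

Dept → Office lies within Student1.
Year, Office → Major: restricted closure across fragments reaches Major.
GPA → Year lies within Student2.
Office, GPA, Advisor → Major: restricted closure across fragments reaches Major.
Office → GPA lies within Student1.
Year → Office, Dept: restricted closure across fragments reaches Office, Dept.
Every dependency is enforceable on the fragments, so the decomposition is dependency-preserving.

none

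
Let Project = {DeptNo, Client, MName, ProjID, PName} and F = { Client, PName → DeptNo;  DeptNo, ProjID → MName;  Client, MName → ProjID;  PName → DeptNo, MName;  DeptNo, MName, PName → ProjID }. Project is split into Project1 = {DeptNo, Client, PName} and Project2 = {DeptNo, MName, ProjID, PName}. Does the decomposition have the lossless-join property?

Yes

Common attributes: Project1 ∩ Project2 = {DeptNo, PName}.
Closure of {DeptNo, PName}: PName → DeptNo, MName applies, adding MName; DeptNo, MName, PName → ProjID applies, adding ProjID. So (DeptNo, PName)⁺ = {DeptNo, MName, ProjID, PName}.
This closure contains every attribute of Project2, so Project1 ∩ Project2 → Project2. The join is lossless.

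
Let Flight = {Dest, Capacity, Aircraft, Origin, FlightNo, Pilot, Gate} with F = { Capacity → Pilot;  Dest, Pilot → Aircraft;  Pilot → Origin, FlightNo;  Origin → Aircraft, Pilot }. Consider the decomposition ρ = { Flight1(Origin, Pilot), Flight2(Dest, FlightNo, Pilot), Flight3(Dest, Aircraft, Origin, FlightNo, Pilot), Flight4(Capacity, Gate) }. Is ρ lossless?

Chase test. Columns are Dest, Capacity, Aircraft, Origin, FlightNo, Pilot, Gate; row i has aⱼ where attribute j ∈ Flighti, else bᵢⱼ.
Initial tableau (one row per fragment):
  row 1: b11 b12 b13 a4 b15 a6 b17
  row 2: a1 b22 b23 b24 a5 a6 b27
  row 3: a1 b32 a3 a4 a5 a6 b37
  row 4: b41 a2 b43 b44 b45 b46 a7
Rows 2 and 3 agree on Dest, Pilot; apply Dest, Pilot→Aircraft and equate their Aircraft entries.
Rows 1 and 2 agree on Pilot; apply Pilot→Origin, FlightNo and equate their Origin, FlightNo entries.
Rows 1 and 2 agree on Origin; apply Origin→Aircraft, Pilot and equate their Aircraft, Pilot entries.
No row becomes fully distinguished — the join is lossy.

No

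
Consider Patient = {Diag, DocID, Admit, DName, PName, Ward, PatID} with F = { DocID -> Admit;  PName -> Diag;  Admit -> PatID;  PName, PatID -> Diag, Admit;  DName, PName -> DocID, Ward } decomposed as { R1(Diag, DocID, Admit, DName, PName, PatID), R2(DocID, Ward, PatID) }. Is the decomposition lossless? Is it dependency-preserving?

lossy and not dependency-preserving

Lossless test: (DocID, PatID)⁺ = {DocID, Admit, PatID}, which is a superkey of neither fragment — lossy.
Dependency preservation: the restricted closure of {DName, PName} across the fragments never reaches {DocID, Ward}, so DName, PName → DocID, Ward cannot be enforced without a join — not preserved.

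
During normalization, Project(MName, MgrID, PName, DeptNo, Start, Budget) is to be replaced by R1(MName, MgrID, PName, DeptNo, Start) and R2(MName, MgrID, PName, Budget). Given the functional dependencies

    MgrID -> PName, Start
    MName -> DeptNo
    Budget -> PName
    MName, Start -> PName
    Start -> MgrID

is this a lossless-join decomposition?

Common attributes: R1 ∩ R2 = {MName, MgrID, PName}.
Closure of {MName, MgrID, PName}: MgrID → PName, Start applies, adding Start; MName → DeptNo applies, adding DeptNo. So (MName, MgrID, PName)⁺ = {MName, MgrID, PName, DeptNo, Start}.
This closure contains every attribute of R1, so R1 ∩ R2 → R1. The join is lossless.

Yes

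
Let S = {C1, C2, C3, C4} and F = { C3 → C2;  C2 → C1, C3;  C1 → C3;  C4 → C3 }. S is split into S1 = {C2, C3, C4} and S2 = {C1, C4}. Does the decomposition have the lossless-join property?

Common attributes: S1 ∩ S2 = {C4}.
Closure of {C4}: C4 → C3 applies, adding C3; C3 → C2 applies, adding C2; C2 → C1, C3 applies, adding C1. So (C4)⁺ = {C1, C2, C3, C4}.
This closure contains every attribute of S1, so S1 ∩ S2 → S1. The join is lossless.

Yes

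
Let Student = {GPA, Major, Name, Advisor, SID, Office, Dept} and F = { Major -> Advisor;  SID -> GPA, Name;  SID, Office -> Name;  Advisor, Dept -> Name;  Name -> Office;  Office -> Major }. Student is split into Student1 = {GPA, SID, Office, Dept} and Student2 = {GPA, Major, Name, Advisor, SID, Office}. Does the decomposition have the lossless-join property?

Yes

Common attributes: Student1 ∩ Student2 = {GPA, SID, Office}.
Closure of {GPA, SID, Office}: SID → GPA, Name applies, adding Name; Office → Major applies, adding Major; Major → Advisor applies, adding Advisor. So (GPA, SID, Office)⁺ = {GPA, Major, Name, Advisor, SID, Office}.
This closure contains every attribute of Student2, so Student1 ∩ Student2 → Student2. The join is lossless.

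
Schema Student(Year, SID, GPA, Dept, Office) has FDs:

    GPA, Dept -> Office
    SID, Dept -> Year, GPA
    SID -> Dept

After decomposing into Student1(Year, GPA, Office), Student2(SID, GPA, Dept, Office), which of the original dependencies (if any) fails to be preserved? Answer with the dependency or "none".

SID, Dept -> Year, GPA

Check SID, Dept → Year, GPA: no single fragment contains all of {Year, SID, GPA, Dept}, and the restricted closure of {SID, Dept} across the fragments never reaches {Year, GPA}.
GPA, Dept → Office is preserved.
SID → Dept is preserved.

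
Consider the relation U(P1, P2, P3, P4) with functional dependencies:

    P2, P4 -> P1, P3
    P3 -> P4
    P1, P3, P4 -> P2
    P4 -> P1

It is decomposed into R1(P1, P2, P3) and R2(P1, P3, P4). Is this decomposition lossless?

Yes

Common attributes: R1 ∩ R2 = {P1, P3}.
Closure of {P1, P3}: P3 → P4 applies, adding P4; P1, P3, P4 → P2 applies, adding P2. So (P1, P3)⁺ = {P1, P2, P3, P4}.
This closure contains every attribute of R1, so R1 ∩ R2 → R1. The join is lossless.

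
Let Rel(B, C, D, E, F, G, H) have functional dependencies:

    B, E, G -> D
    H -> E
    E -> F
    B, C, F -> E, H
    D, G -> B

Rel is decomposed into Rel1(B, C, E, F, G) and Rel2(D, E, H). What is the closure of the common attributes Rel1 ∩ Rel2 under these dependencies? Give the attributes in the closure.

E, F

Rel1 ∩ Rel2 = {E}.
E → F applies, adding F
Closure: {E, F}.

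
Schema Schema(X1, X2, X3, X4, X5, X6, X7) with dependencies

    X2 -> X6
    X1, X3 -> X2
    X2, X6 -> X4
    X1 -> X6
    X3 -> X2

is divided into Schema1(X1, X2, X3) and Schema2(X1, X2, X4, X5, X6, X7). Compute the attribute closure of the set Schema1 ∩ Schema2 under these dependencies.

Schema1 ∩ Schema2 = {X1, X2}.
X2 → X6 applies, adding X6
X2, X6 → X4 applies, adding X4
Closure: {X1, X2, X4, X6}.

X1, X2, X4, X6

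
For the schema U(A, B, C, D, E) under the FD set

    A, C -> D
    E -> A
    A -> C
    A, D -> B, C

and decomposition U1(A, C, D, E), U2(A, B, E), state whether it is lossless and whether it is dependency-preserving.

lossless and dependency-preserving

Lossless test: (A, E)⁺ = {A, B, C, D, E}, which contains all of one fragment — lossless.
Dependency preservation: A, D → B, C is not contained in any single fragment, but the restricted closure of its left-hand side across the fragments still reaches the right-hand side; the remaining FDs each lie inside some fragment. All dependencies are preserved.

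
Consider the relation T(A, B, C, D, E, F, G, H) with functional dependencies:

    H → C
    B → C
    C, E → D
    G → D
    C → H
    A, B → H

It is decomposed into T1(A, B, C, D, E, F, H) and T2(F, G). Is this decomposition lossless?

Common attributes: T1 ∩ T2 = {F}.
No dependency enlarges {F}, so (F)⁺ = {F}.
The closure contains neither all of T1 = {A, B, C, D, E, F, H} nor all of T2 = {F, G}, so the common attributes are not a superkey of either fragment. The join is lossy.

No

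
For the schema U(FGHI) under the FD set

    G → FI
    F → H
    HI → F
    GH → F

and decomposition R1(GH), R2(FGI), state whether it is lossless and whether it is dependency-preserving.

lossless but not dependency-preserving

Lossless test: (G)⁺ = {FGHI}, which contains all of one fragment — lossless.
Dependency preservation: the restricted closure of {F} across the fragments never reaches {H}, so F → H cannot be enforced without a join — not preserved.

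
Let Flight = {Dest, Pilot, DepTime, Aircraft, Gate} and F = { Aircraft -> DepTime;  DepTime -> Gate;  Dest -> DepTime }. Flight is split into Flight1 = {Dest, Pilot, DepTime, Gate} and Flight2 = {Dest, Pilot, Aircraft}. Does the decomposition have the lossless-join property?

Common attributes: Flight1 ∩ Flight2 = {Dest, Pilot}.
Closure of {Dest, Pilot}: Dest → DepTime applies, adding DepTime; DepTime → Gate applies, adding Gate. So (Dest, Pilot)⁺ = {Dest, Pilot, DepTime, Gate}.
This closure contains every attribute of Flight1, so Flight1 ∩ Flight2 → Flight1. The join is lossless.

Yes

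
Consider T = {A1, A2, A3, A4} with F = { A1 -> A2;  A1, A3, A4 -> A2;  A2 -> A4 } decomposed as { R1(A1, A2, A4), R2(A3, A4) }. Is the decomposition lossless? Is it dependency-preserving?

Lossless test: (A4)⁺ = {A4}, which is a superkey of neither fragment — lossy.
Dependency preservation: A1, A3, A4 → A2 is not contained in any single fragment, but the restricted closure of its left-hand side across the fragments still reaches the right-hand side; the remaining FDs each lie inside some fragment. All dependencies are preserved.

lossy but dependency-preserving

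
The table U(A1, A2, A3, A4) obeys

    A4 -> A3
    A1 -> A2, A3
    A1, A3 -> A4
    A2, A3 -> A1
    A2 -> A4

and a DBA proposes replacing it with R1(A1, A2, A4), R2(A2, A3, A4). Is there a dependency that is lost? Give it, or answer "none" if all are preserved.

none

A4 → A3 lies within R2.
A1 → A2, A3: restricted closure across fragments reaches A2, A3.
A1, A3 → A4: restricted closure across fragments reaches A4.
A2, A3 → A1: restricted closure across fragments reaches A1.
A2 → A4 lies within R1.
Every dependency is enforceable on the fragments, so the decomposition is dependency-preserving.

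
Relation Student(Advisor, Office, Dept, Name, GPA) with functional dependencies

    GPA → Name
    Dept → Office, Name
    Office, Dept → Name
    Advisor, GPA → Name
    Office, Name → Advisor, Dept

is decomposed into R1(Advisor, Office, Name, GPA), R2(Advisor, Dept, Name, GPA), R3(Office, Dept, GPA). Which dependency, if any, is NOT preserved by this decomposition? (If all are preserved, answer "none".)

Check Office, Name → Advisor, Dept: no single fragment contains all of {Advisor, Office, Dept, Name}, and the restricted closure of {Office, Name} across the fragments never reaches {Advisor, Dept}.
GPA → Name is preserved.
Dept → Office, Name is preserved.
Office, Dept → Name is preserved.
Advisor, GPA → Name is preserved.

Office, Name → Advisor, Dept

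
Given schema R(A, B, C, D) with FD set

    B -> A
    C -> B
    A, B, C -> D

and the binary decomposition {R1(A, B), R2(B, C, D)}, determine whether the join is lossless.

Yes

Common attributes: R1 ∩ R2 = {B}.
Closure of {B}: B → A applies, adding A. So (B)⁺ = {A, B}.
This closure contains every attribute of R1, so R1 ∩ R2 → R1. The join is lossless.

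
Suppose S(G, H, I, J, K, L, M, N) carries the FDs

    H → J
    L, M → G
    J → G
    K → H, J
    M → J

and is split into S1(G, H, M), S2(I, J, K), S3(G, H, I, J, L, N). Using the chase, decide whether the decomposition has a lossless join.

Chase test. Columns are G, H, I, J, K, L, M, N; row i has aⱼ where attribute j ∈ Si, else bᵢⱼ.
Initial tableau (one row per fragment):
  row 1: a1 a2 b13 b14 b15 b16 a7 b18
  row 2: b21 b22 a3 a4 a5 b26 b27 b28
  row 3: a1 a2 a3 a4 b35 a6 b37 a8
Rows 1 and 3 agree on H; apply H→J and equate their J entries.
Rows 1 and 2 agree on J; apply J→G and equate their G entries.
No row becomes fully distinguished — the join is lossy.

No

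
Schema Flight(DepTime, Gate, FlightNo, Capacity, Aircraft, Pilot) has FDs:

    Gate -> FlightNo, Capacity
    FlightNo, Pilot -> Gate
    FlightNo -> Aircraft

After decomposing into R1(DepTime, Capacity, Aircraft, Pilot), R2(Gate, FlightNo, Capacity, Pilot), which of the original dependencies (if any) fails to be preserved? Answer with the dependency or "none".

Check FlightNo → Aircraft: no single fragment contains all of {FlightNo, Aircraft}, and the restricted closure of {FlightNo} across the fragments never reaches {Aircraft}.
Gate → FlightNo, Capacity is preserved.
FlightNo, Pilot → Gate is preserved.

FlightNo -> Aircraft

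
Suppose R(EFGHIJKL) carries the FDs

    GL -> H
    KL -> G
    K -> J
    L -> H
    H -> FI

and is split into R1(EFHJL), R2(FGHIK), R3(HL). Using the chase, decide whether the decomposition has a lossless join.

No

Chase test. Columns are EFGHIJKL; row i has aⱼ where attribute j ∈ Ri, else bᵢⱼ.
Initial tableau (one row per fragment):
  row 1: a1 a2 b13 a4 b15 a6 b17 a8
  row 2: b21 a2 a3 a4 a5 b26 a7 b28
  row 3: b31 b32 b33 a4 b35 b36 b37 a8
Rows 1 and 2 agree on H; apply H→FI and equate their FI entries.
Rows 1 and 3 agree on H; apply H→FI and equate their FI entries.
No row becomes fully distinguished — the join is lossy.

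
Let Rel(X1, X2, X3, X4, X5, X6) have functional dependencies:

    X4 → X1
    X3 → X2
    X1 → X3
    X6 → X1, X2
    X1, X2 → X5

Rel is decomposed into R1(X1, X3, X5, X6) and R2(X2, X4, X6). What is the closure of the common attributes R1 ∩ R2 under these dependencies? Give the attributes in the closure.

X1, X2, X3, X5, X6

R1 ∩ R2 = {X6}.
X6 → X1, X2 applies, adding X1, X2
X1, X2 → X5 applies, adding X5
X1 → X3 applies, adding X3
Closure: {X1, X2, X3, X5, X6}.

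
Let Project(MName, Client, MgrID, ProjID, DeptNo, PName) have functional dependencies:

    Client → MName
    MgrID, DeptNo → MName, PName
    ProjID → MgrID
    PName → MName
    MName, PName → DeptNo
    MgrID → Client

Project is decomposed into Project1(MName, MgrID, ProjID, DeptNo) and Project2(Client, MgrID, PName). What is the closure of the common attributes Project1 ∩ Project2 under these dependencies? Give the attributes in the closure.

MName, Client, MgrID

Project1 ∩ Project2 = {MgrID}.
MgrID → Client applies, adding Client
Client → MName applies, adding MName
Closure: {MName, Client, MgrID}.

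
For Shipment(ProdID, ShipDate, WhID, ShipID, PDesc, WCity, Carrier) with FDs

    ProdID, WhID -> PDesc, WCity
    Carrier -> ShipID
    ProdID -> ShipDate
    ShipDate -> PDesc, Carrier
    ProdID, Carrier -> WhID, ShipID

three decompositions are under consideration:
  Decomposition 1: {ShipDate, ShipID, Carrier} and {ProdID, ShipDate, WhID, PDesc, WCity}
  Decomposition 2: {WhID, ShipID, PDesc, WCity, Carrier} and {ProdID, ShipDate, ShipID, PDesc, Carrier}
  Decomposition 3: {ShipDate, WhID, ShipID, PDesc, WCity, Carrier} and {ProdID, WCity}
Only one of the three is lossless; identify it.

Decomposition 1: common = {ShipDate}, closure = {ShipDate, ShipID, PDesc, Carrier} → lossless.
Decomposition 2: common = {ShipID, PDesc, Carrier}, closure = {ShipID, PDesc, Carrier} → lossy.
Decomposition 3: common = {WCity}, closure = {WCity} → lossy.

Decomposition 1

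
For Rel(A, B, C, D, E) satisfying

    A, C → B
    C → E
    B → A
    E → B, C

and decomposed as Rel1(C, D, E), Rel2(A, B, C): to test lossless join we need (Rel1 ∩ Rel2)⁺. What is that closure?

A, B, C, E

Rel1 ∩ Rel2 = {C}.
C → E applies, adding E
E → B, C applies, adding B
B → A applies, adding A
Closure: {A, B, C, E}.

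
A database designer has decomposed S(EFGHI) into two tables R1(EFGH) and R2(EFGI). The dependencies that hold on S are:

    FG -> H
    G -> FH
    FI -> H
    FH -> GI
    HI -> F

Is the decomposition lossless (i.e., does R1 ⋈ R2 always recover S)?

Yes

Common attributes: R1 ∩ R2 = {EFG}.
Closure of {EFG}: FG → H applies, adding H; FH → GI applies, adding I. So (EFG)⁺ = {EFGHI}.
This closure contains every attribute of R1, so R1 ∩ R2 → R1. The join is lossless.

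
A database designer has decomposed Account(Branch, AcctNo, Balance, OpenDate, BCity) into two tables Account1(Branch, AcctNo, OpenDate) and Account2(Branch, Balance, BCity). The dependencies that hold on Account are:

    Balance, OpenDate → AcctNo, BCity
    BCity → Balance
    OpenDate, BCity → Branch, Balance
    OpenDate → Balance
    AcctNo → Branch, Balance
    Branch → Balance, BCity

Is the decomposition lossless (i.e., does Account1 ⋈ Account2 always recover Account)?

Yes

Common attributes: Account1 ∩ Account2 = {Branch}.
Closure of {Branch}: Branch → Balance, BCity applies, adding Balance, BCity. So (Branch)⁺ = {Branch, Balance, BCity}.
This closure contains every attribute of Account2, so Account1 ∩ Account2 → Account2. The join is lossless.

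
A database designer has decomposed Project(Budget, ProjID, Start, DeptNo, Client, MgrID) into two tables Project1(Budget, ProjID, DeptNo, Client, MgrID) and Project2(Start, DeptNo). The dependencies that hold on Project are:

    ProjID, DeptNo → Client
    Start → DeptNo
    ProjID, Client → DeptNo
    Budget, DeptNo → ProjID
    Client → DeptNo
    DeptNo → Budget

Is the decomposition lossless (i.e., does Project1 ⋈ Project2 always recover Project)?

Common attributes: Project1 ∩ Project2 = {DeptNo}.
Closure of {DeptNo}: DeptNo → Budget applies, adding Budget; Budget, DeptNo → ProjID applies, adding ProjID; ProjID, DeptNo → Client applies, adding Client. So (DeptNo)⁺ = {Budget, ProjID, DeptNo, Client}.
The closure contains neither all of Project1 = {Budget, ProjID, DeptNo, Client, MgrID} nor all of Project2 = {Start, DeptNo}, so the common attributes are not a superkey of either fragment. The join is lossy.

No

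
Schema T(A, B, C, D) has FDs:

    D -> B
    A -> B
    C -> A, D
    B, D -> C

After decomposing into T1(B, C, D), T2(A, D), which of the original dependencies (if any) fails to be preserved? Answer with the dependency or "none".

A -> B

Check A → B: no single fragment contains all of {A, B}, and the restricted closure of {A} across the fragments never reaches {B}.
D → B is preserved.
C → A, D is preserved.
B, D → C is preserved.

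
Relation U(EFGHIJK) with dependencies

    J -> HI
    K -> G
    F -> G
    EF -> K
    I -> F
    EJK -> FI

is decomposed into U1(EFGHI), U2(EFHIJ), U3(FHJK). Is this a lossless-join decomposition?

No

Chase test. Columns are EFGHIJK; row i has aⱼ where attribute j ∈ Ui, else bᵢⱼ.
Initial tableau (one row per fragment):
  row 1: a1 a2 a3 a4 a5 b16 b17
  row 2: a1 a2 b23 a4 a5 a6 b27
  row 3: b31 a2 b33 a4 b35 a6 a7
Rows 2 and 3 agree on J; apply J→HI and equate their HI entries.
Rows 1 and 2 agree on F; apply F→G and equate their G entries.
Rows 1 and 3 agree on F; apply F→G and equate their G entries.
Rows 1 and 2 agree on EF; apply EF→K and equate their K entries.
No row becomes fully distinguished — the join is lossy.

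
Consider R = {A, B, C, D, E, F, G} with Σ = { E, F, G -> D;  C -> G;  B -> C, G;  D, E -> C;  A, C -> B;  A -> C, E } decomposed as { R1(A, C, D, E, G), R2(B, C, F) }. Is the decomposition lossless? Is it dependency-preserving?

lossy and not dependency-preserving

Lossless test: (C)⁺ = {C, G}, which is a superkey of neither fragment — lossy.
Dependency preservation: the restricted closure of {E, F, G} across the fragments never reaches {D}, so E, F, G → D cannot be enforced without a join — not preserved.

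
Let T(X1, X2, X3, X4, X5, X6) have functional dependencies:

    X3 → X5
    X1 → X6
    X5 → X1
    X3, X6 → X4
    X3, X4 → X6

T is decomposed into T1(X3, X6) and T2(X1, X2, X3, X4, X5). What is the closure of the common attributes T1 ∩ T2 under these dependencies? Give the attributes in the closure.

X1, X3, X4, X5, X6

T1 ∩ T2 = {X3}.
X3 → X5 applies, adding X5
X5 → X1 applies, adding X1
X1 → X6 applies, adding X6
X3, X6 → X4 applies, adding X4
Closure: {X1, X3, X4, X5, X6}.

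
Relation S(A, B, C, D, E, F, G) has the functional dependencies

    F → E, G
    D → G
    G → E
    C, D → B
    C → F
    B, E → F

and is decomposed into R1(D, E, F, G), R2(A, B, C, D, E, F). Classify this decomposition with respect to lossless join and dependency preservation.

Lossless test: (D, E, F)⁺ = {D, E, F, G}, which contains all of one fragment — lossless.
Dependency preservation: every FD's attributes lie within a single fragment, so each can be enforced locally — preserved.

lossless and dependency-preserving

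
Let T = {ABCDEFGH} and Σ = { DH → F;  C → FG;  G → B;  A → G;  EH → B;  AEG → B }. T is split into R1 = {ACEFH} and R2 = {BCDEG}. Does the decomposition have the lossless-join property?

No

Common attributes: R1 ∩ R2 = {CE}.
Closure of {CE}: C → FG applies, adding FG; G → B applies, adding B. So (CE)⁺ = {BCEFG}.
The closure contains neither all of R1 = {ACEFH} nor all of R2 = {BCDEG}, so the common attributes are not a superkey of either fragment. The join is lossy.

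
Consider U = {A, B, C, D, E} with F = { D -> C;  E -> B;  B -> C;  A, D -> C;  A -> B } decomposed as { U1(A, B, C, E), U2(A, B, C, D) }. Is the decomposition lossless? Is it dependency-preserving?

lossy but dependency-preserving

Lossless test: (A, B, C)⁺ = {A, B, C}, which is a superkey of neither fragment — lossy.
Dependency preservation: every FD's attributes lie within a single fragment, so each can be enforced locally — preserved.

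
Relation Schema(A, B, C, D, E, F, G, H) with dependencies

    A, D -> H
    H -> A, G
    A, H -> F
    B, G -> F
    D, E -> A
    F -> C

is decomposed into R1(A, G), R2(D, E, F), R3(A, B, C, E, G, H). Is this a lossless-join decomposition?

Chase test. Columns are A, B, C, D, E, F, G, H; row i has aⱼ where attribute j ∈ Ri, else bᵢⱼ.
Initial tableau (one row per fragment):
  row 1: a1 b12 b13 b14 b15 b16 a7 b18
  row 2: b21 b22 b23 a4 a5 a6 b27 b28
  row 3: a1 a2 a3 b34 a5 b36 a7 a8
No row becomes fully distinguished — the join is lossy.

No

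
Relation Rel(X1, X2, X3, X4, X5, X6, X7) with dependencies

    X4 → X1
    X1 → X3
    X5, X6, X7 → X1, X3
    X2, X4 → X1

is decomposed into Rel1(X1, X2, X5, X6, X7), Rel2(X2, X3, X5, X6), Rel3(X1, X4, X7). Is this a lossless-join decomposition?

Chase test. Columns are X1, X2, X3, X4, X5, X6, X7; row i has aⱼ where attribute j ∈ Reli, else bᵢⱼ.
Initial tableau (one row per fragment):
  row 1: a1 a2 b13 b14 a5 a6 a7
  row 2: b21 a2 a3 b24 a5 a6 b27
  row 3: a1 b32 b33 a4 b35 b36 a7
Rows 1 and 3 agree on X1; apply X1→X3 and equate their X3 entries.
No row becomes fully distinguished — the join is lossy.

No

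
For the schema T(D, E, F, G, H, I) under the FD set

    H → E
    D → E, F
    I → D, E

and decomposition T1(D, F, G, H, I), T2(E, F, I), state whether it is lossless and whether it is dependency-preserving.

Lossless test: (F, I)⁺ = {D, E, F, I}, which contains all of one fragment — lossless.
Dependency preservation: the restricted closure of {H} across the fragments never reaches {E}, so H → E cannot be enforced without a join — not preserved.

lossless but not dependency-preserving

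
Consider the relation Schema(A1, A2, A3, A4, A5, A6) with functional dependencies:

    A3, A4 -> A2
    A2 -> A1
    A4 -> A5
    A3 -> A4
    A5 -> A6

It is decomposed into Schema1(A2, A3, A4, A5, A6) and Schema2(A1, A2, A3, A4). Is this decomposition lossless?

Yes

Common attributes: Schema1 ∩ Schema2 = {A2, A3, A4}.
Closure of {A2, A3, A4}: A2 → A1 applies, adding A1; A4 → A5 applies, adding A5; A5 → A6 applies, adding A6. So (A2, A3, A4)⁺ = {A1, A2, A3, A4, A5, A6}.
This closure contains every attribute of Schema1, so Schema1 ∩ Schema2 → Schema1. The join is lossless.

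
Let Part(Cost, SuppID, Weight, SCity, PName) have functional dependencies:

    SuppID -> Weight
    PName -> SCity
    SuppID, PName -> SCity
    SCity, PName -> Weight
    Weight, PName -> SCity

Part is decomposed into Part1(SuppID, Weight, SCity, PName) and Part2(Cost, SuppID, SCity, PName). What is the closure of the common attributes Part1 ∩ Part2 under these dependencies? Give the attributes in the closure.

SuppID, Weight, SCity, PName

Part1 ∩ Part2 = {SuppID, SCity, PName}.
SuppID → Weight applies, adding Weight
Closure: {SuppID, Weight, SCity, PName}.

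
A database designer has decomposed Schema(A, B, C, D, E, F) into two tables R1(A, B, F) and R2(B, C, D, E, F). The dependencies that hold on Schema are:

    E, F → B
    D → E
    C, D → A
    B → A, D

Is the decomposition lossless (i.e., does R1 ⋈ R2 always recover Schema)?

Common attributes: R1 ∩ R2 = {B, F}.
Closure of {B, F}: B → A, D applies, adding A, D; D → E applies, adding E. So (B, F)⁺ = {A, B, D, E, F}.
This closure contains every attribute of R1, so R1 ∩ R2 → R1. The join is lossless.

Yes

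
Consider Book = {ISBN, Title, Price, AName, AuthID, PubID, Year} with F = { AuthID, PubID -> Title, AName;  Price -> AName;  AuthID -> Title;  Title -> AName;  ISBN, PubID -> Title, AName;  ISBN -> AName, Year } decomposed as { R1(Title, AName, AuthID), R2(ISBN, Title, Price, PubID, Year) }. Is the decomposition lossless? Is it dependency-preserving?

Lossless test: (Title)⁺ = {Title, AName}, which is a superkey of neither fragment — lossy.
Dependency preservation: the restricted closure of {Price} across the fragments never reaches {AName}, so Price → AName cannot be enforced without a join — not preserved.

lossy and not dependency-preserving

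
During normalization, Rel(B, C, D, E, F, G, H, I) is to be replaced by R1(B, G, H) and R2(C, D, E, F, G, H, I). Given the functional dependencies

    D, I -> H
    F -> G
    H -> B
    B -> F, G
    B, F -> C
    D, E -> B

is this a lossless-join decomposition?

Common attributes: R1 ∩ R2 = {G, H}.
Closure of {G, H}: H → B applies, adding B; B → F, G applies, adding F; B, F → C applies, adding C. So (G, H)⁺ = {B, C, F, G, H}.
This closure contains every attribute of R1, so R1 ∩ R2 → R1. The join is lossless.

Yes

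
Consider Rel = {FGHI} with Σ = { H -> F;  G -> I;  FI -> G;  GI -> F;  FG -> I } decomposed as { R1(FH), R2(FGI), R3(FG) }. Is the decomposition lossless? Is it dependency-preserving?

lossy but dependency-preserving

Lossless test (chase): Rows 2 and 3 agree on G; apply G→I and equate their I entries. No row becomes fully distinguished — the join is lossy.
Dependency preservation: every FD's attributes lie within a single fragment, so each can be enforced locally — preserved.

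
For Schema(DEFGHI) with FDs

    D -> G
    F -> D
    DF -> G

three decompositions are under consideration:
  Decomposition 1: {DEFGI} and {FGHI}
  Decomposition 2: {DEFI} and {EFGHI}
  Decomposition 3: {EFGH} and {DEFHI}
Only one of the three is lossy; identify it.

Decomposition 1

Decomposition 1: common = {FGI}, closure = {DFGI} → lossy.
Decomposition 2: common = {EFI}, closure = {DEFGI} → lossless.
Decomposition 3: common = {EFH}, closure = {DEFGH} → lossless.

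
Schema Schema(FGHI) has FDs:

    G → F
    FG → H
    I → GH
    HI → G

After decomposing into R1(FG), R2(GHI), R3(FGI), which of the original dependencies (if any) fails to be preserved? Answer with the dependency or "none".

G → F lies within R1.
FG → H: restricted closure across fragments reaches H.
I → GH lies within R2.
HI → G lies within R2.
Every dependency is enforceable on the fragments, so the decomposition is dependency-preserving.

none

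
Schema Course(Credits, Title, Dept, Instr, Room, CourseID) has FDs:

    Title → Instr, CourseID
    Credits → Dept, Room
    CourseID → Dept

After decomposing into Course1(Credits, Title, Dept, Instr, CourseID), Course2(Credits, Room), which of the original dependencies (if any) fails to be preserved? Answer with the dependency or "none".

Title → Instr, CourseID lies within Course1.
Credits → Dept, Room: restricted closure across fragments reaches Dept, Room.
CourseID → Dept lies within Course1.
Every dependency is enforceable on the fragments, so the decomposition is dependency-preserving.

none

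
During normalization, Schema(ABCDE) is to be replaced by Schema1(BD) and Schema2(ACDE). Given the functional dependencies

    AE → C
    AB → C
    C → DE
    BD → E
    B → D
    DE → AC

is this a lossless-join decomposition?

Common attributes: Schema1 ∩ Schema2 = {D}.
No dependency enlarges {D}, so (D)⁺ = {D}.
The closure contains neither all of Schema1 = {BD} nor all of Schema2 = {ACDE}, so the common attributes are not a superkey of either fragment. The join is lossy.

No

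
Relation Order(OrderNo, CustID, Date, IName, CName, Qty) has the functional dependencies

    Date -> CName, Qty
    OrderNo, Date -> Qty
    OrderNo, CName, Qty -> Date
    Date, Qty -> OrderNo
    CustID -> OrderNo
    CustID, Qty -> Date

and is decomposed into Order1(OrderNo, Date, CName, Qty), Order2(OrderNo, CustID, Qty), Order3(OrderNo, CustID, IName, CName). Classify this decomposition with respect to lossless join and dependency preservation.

lossy and not dependency-preserving

Lossless test (chase): applying each FD to every pair of rows produces no changes in the tableau, so no row becomes fully distinguished — the join is lossy.
Dependency preservation: the restricted closure of {CustID, Qty} across the fragments never reaches {Date}, so CustID, Qty → Date cannot be enforced without a join — not preserved.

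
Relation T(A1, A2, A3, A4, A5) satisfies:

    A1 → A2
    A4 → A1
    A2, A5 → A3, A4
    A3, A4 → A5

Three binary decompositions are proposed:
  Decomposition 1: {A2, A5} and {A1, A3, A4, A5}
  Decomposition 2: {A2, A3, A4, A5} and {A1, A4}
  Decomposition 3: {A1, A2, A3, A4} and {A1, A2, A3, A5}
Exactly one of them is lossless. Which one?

Decomposition 2

Decomposition 1: common = {A5}, closure = {A5} → lossy.
Decomposition 2: common = {A4}, closure = {A1, A2, A4} → lossless.
Decomposition 3: common = {A1, A2, A3}, closure = {A1, A2, A3} → lossy.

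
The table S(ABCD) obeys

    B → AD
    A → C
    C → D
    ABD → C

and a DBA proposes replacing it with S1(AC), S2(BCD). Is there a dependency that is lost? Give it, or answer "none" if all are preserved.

B → AD

Check B → AD: no single fragment contains all of {ABD}, and the restricted closure of {B} across the fragments never reaches {AD}.
A → C is preserved.
C → D is preserved.
ABD → C is preserved.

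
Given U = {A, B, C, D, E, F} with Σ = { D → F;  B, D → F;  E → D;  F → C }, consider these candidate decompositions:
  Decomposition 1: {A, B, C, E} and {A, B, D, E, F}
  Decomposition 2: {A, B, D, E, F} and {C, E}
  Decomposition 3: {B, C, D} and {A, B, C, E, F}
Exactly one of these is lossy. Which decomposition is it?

Decomposition 1: common = {A, B, E}, closure = {A, B, C, D, E, F} → lossless.
Decomposition 2: common = {E}, closure = {C, D, E, F} → lossless.
Decomposition 3: common = {B, C}, closure = {B, C} → lossy.

Decomposition 3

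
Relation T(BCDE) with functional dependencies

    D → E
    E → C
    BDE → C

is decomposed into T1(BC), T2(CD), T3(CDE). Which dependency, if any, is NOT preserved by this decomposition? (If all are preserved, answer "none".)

D → E lies within T3.
E → C lies within T3.
BDE → C: restricted closure across fragments reaches C.
Every dependency is enforceable on the fragments, so the decomposition is dependency-preserving.

none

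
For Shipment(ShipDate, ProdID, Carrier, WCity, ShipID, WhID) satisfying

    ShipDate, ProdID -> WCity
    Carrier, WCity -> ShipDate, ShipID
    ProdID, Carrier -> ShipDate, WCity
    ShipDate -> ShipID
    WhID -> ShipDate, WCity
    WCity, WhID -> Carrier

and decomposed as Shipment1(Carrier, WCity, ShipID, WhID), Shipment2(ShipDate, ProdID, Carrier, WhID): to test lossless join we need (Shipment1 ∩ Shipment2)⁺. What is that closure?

ShipDate, Carrier, WCity, ShipID, WhID

Shipment1 ∩ Shipment2 = {Carrier, WhID}.
WhID → ShipDate, WCity applies, adding ShipDate, WCity
Carrier, WCity → ShipDate, ShipID applies, adding ShipID
Closure: {ShipDate, Carrier, WCity, ShipID, WhID}.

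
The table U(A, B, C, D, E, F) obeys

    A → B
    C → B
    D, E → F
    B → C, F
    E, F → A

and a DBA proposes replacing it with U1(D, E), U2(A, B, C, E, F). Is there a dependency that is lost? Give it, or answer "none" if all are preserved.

D, E → F

Check D, E → F: no single fragment contains all of {D, E, F}, and the restricted closure of {D, E} across the fragments never reaches {F}.
A → B is preserved.
C → B is preserved.
B → C, F is preserved.
E, F → A is preserved.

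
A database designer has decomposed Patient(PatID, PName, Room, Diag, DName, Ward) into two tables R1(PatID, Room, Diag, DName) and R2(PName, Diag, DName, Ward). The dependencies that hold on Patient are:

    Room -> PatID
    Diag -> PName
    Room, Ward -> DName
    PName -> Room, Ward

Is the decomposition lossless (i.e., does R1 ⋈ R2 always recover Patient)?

Common attributes: R1 ∩ R2 = {Diag, DName}.
Closure of {Diag, DName}: Diag → PName applies, adding PName; PName → Room, Ward applies, adding Room, Ward; Room → PatID applies, adding PatID. So (Diag, DName)⁺ = {PatID, PName, Room, Diag, DName, Ward}.
This closure contains every attribute of R1, so R1 ∩ R2 → R1. The join is lossless.

Yes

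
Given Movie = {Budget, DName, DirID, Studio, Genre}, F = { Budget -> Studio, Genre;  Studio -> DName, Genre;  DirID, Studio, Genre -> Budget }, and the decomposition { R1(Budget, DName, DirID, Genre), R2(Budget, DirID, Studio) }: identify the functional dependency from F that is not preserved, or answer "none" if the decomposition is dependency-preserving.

Check Studio → DName, Genre: no single fragment contains all of {DName, Studio, Genre}, and the restricted closure of {Studio} across the fragments never reaches {DName, Genre}.
Budget → Studio, Genre is preserved.
DirID, Studio, Genre → Budget is preserved.

Studio -> DName, Genre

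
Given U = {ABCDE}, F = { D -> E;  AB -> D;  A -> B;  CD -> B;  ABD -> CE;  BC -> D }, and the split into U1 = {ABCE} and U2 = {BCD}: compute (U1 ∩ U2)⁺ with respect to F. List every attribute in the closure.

BCDE

U1 ∩ U2 = {BC}.
BC → D applies, adding D
D → E applies, adding E
Closure: {BCDE}.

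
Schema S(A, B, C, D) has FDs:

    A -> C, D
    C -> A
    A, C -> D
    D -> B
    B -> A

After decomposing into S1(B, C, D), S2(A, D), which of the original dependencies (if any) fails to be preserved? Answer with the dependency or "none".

A → C, D: restricted closure across fragments reaches C, D.
C → A: restricted closure across fragments reaches A.
A, C → D: restricted closure across fragments reaches D.
D → B lies within S1.
B → A: restricted closure across fragments reaches A.
Every dependency is enforceable on the fragments, so the decomposition is dependency-preserving.

none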